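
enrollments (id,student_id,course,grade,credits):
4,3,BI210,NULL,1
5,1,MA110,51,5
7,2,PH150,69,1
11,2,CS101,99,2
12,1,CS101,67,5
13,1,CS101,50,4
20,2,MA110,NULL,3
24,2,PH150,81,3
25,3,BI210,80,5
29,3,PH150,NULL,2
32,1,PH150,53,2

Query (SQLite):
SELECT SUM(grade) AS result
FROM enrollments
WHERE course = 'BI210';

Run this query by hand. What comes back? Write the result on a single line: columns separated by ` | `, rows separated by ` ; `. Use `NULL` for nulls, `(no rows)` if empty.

Rows where course='BI210' → grade values: [NULL, 80].
SUM of non-NULL values = 80.

80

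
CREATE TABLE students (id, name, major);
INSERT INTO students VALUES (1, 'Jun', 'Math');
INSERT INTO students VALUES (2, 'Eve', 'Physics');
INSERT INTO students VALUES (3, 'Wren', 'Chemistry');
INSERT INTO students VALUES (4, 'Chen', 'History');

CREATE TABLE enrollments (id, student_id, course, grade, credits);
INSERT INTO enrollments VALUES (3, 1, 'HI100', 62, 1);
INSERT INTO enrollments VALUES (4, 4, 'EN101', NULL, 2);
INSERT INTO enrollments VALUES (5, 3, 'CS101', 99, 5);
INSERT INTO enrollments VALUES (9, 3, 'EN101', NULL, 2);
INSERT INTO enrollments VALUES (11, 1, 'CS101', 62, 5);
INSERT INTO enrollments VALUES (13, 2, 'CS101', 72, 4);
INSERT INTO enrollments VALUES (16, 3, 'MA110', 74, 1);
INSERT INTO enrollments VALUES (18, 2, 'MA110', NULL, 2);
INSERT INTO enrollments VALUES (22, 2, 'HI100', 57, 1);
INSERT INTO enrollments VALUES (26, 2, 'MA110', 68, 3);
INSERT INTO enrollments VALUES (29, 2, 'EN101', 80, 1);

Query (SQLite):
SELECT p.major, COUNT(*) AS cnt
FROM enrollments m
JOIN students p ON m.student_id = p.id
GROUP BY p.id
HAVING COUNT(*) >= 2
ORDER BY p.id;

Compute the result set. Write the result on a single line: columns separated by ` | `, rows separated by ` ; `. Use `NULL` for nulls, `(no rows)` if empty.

Join each enrollments row to its students via student_id.
Group joined rows by students.id; compute COUNT(*) per group.
HAVING: keep groups with count ≥ 2.
  1: ids {3, 11} → COUNT(*)=2
  2: ids {13, 18, 22, 26, 29} → COUNT(*)=5
  3: ids {5, 9, 16} → COUNT(*)=3
  4: ids {4} → COUNT(*)=1

Math | 2 ; Physics | 5 ; Chemistry | 3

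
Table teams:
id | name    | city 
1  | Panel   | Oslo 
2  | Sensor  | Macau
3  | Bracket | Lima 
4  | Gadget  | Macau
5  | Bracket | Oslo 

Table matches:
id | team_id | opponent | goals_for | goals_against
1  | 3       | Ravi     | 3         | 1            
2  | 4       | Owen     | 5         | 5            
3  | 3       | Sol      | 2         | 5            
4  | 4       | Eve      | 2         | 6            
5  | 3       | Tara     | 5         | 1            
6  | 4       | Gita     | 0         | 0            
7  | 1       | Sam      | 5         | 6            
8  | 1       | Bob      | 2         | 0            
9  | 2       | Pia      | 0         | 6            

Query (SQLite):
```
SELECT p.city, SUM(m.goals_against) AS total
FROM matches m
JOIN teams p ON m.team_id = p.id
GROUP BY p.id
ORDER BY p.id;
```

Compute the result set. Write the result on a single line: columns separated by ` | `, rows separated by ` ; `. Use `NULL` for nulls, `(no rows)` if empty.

Join each matches row to its teams via team_id.
Group joined rows by teams.id; compute SUM(m.goals_against) per group.
  1: ids {7, 8} → SUM(m.goals_against)=6
  2: ids {9} → SUM(m.goals_against)=6
  3: ids {1, 3, 5} → SUM(m.goals_against)=7
  4: ids {2, 4, 6} → SUM(m.goals_against)=11

Oslo | 6 ; Macau | 6 ; Lima | 7 ; Macau | 11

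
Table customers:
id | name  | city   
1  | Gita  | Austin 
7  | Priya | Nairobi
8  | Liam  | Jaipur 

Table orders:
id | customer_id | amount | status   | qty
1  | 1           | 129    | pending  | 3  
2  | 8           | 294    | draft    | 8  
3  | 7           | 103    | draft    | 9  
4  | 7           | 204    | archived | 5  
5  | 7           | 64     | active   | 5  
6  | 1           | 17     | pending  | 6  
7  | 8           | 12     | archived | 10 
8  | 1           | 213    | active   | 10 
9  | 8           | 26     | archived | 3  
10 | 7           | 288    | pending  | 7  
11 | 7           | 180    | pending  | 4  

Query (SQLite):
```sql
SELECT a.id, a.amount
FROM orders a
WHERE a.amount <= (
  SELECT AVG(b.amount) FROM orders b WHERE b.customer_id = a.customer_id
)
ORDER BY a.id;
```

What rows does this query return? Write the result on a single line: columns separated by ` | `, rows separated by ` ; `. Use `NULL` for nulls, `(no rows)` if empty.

For each orders row a, compute AVG(amount) over rows sharing a.customer_id.
Keep row a if a.amount <= that per-group AVG.
  customer_id=1: AVG(amount) = 119.666667
  customer_id=7: AVG(amount) = 167.8
  customer_id=8: AVG(amount) = 110.666667

3 | 103 ; 5 | 64 ; 6 | 17 ; 7 | 12 ; 9 | 26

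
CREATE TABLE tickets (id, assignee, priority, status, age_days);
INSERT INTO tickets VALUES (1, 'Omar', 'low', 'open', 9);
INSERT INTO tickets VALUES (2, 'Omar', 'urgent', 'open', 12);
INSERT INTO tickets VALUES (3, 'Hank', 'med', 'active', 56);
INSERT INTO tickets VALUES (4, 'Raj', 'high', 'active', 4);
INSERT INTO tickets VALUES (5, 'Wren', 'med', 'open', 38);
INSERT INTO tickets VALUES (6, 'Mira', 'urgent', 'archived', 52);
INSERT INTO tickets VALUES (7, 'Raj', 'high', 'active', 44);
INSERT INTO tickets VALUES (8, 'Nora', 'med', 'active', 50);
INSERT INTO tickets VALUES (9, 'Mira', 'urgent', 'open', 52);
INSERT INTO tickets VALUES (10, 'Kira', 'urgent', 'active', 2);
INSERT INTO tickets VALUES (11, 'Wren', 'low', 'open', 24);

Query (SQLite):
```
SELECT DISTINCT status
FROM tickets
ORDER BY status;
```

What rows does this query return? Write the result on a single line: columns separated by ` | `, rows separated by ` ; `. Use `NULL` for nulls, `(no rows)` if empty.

active ; archived ; open

Collect distinct status values from tickets.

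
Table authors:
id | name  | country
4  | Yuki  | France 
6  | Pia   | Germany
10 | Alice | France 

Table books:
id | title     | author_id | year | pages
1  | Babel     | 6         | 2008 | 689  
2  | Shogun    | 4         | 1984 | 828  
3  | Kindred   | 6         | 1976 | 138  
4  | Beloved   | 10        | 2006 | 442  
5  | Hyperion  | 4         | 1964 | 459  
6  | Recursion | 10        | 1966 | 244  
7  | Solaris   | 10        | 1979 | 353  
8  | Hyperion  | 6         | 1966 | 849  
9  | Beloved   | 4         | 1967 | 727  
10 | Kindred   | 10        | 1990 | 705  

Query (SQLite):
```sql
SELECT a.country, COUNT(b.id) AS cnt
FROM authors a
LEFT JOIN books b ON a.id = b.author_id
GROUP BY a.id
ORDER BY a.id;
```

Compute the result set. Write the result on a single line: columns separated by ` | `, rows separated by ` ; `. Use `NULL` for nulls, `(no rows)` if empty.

France | 3 ; Germany | 3 ; France | 4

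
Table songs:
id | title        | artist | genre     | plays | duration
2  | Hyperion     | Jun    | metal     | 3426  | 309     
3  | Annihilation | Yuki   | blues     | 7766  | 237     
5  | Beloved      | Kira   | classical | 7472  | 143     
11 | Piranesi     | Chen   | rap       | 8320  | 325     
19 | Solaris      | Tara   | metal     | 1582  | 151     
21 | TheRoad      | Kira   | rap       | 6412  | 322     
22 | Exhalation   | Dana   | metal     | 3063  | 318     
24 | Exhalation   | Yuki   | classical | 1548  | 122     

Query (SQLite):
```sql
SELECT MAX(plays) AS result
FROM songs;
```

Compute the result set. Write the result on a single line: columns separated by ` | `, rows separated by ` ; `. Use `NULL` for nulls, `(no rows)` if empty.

8320

All plays values: [3426, 7766, 7472, 8320, 1582, 6412, 3063, 1548].
MAX of non-NULL values = 8320.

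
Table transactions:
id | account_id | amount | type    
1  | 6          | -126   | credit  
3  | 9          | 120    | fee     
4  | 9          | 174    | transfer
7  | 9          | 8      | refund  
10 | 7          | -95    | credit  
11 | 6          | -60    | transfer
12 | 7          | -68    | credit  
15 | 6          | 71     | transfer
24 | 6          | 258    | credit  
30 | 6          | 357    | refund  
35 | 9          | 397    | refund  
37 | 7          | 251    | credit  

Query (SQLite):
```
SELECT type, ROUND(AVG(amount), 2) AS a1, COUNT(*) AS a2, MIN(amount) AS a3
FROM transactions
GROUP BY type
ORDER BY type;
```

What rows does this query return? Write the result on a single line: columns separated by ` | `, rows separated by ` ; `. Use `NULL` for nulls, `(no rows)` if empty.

Group transactions by type.
Per group compute: ROUND(AVG(amount), 2), COUNT(*), MIN(amount).
  credit: ids {1, 10, 12, 24, 37} → ROUND(AVG(amount), 2)=44, COUNT(*)=5, MIN(amount)=-126
  fee: ids {3} → ROUND(AVG(amount), 2)=120, COUNT(*)=1, MIN(amount)=120
  refund: ids {7, 30, 35} → ROUND(AVG(amount), 2)=254, COUNT(*)=3, MIN(amount)=8
  transfer: ids {4, 11, 15} → ROUND(AVG(amount), 2)=61.67, COUNT(*)=3, MIN(amount)=-60

credit | 44 | 5 | -126 ; fee | 120 | 1 | 120 ; refund | 254 | 3 | 8 ; transfer | 61.67 | 3 | -60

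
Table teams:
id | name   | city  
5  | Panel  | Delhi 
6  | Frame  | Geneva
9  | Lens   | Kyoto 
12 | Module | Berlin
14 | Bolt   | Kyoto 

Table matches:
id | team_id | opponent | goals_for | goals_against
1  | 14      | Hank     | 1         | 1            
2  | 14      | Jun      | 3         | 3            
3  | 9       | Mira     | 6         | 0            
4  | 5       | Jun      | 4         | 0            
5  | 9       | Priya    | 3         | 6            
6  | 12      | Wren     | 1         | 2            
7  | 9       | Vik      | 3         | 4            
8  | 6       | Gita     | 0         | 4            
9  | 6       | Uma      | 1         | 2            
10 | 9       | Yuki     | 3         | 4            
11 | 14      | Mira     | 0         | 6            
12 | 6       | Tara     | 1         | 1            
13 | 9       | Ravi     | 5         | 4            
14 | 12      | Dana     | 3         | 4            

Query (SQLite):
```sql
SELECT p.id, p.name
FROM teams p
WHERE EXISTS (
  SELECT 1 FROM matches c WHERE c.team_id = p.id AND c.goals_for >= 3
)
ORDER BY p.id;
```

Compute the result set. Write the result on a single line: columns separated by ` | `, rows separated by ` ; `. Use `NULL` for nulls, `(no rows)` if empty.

5 | Panel ; 9 | Lens ; 12 | Module ; 14 | Bolt

For each teams row, check whether any matches with matching team_id has goals_for >= 3.
Keep rows where that is true.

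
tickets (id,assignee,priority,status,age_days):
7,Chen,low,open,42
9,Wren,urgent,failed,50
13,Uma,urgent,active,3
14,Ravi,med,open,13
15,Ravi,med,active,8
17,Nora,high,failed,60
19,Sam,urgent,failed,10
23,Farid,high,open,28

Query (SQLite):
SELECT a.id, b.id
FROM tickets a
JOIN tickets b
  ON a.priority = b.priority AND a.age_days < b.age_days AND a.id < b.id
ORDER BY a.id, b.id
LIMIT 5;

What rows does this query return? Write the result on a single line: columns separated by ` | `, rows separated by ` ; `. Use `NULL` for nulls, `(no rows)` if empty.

13 | 19

Pairs (a,b) with same priority, a.age_days < b.age_days, a.id < b.id.
priority groups: high:{17,23} low:{7} med:{14,15} urgent:{9,13,19}
Ordered by (a.id, b.id); first 5.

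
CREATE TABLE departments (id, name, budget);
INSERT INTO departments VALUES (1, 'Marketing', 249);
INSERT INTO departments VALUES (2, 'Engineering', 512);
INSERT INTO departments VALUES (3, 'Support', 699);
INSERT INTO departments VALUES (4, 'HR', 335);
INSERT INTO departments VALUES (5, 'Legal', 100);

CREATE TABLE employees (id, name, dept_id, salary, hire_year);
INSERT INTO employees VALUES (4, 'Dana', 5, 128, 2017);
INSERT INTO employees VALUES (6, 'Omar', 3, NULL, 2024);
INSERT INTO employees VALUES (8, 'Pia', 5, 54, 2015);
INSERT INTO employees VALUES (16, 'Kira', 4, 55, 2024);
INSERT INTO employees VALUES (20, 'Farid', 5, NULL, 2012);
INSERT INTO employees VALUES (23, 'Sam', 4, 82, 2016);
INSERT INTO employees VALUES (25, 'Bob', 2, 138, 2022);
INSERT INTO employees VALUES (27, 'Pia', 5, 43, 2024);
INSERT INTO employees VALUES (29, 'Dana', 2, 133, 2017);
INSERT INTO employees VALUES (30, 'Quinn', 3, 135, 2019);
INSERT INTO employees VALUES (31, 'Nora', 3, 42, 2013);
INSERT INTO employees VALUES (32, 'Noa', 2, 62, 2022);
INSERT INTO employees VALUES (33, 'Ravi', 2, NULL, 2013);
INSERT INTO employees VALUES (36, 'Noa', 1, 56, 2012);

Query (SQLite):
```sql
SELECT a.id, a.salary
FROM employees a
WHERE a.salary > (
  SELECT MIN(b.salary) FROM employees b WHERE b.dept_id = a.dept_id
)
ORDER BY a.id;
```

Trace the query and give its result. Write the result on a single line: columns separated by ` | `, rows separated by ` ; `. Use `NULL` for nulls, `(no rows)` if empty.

For each employees row a, compute MIN(salary) over rows sharing a.dept_id.
Keep row a if a.salary > that per-group MIN.
  dept_id=1: MIN(salary) = 56
  dept_id=2: MIN(salary) = 62
  dept_id=3: MIN(salary) = 42
  dept_id=4: MIN(salary) = 55
  dept_id=5: MIN(salary) = 43

4 | 128 ; 8 | 54 ; 23 | 82 ; 25 | 138 ; 29 | 133 ; 30 | 135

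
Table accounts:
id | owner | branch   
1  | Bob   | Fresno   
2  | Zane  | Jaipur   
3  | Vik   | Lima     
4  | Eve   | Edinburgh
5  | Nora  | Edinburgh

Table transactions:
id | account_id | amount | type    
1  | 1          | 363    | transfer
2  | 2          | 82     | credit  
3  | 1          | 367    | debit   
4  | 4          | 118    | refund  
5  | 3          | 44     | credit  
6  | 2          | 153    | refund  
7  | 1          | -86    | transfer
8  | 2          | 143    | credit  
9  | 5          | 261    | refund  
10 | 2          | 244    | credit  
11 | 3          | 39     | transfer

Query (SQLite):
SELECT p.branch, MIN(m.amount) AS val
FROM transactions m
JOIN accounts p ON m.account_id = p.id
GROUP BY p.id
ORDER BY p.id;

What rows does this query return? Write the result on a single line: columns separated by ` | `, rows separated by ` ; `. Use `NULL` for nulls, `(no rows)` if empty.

Join each transactions row to its accounts via account_id.
Group joined rows by accounts.id; compute MIN(m.amount) per group.
  1: ids {1, 3, 7} → MIN(m.amount)=-86
  2: ids {2, 6, 8, 10} → MIN(m.amount)=82
  3: ids {5, 11} → MIN(m.amount)=39
  4: ids {4} → MIN(m.amount)=118
  5: ids {9} → MIN(m.amount)=261

Fresno | -86 ; Jaipur | 82 ; Lima | 39 ; Edinburgh | 118 ; Edinburgh | 261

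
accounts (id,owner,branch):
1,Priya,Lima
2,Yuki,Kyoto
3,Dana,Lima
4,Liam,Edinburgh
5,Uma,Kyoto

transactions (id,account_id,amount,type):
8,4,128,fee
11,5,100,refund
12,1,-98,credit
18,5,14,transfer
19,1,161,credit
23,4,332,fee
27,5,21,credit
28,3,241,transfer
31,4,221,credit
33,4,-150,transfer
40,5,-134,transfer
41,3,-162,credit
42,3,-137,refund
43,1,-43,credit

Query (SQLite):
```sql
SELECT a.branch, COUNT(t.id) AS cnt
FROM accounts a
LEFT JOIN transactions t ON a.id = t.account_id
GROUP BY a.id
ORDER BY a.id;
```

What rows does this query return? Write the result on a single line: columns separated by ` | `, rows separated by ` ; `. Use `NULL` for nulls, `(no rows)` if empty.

LEFT JOIN keeps every accounts row; unmatched ones get NULL for transactions columns.
Group by accounts.id and compute COUNT(t.id). COUNT(col) of an all-NULL group is 0.
  1: ids {12, 19, 43} → COUNT(t.id)=3
  2: ids {—} → COUNT(t.id)=0
  3: ids {28, 41, 42} → COUNT(t.id)=3
  4: ids {8, 23, 31, 33} → COUNT(t.id)=4
  5: ids {11, 18, 27, 40} → COUNT(t.id)=4

Lima | 3 ; Kyoto | 0 ; Lima | 3 ; Edinburgh | 4 ; Kyoto | 4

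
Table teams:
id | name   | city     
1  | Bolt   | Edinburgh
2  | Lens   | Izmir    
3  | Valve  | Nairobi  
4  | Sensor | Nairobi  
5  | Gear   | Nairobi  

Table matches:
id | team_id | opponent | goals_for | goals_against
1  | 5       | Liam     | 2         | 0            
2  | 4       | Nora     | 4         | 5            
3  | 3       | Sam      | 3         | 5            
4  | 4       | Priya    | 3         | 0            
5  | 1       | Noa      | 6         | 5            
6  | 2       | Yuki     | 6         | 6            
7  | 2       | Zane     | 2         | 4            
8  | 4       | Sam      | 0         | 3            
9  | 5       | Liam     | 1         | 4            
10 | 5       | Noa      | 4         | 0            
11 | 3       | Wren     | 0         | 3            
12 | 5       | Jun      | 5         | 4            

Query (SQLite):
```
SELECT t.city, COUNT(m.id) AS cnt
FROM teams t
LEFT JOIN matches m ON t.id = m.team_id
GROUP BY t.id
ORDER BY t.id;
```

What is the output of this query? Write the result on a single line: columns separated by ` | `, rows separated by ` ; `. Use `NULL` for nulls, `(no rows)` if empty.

Edinburgh | 1 ; Izmir | 2 ; Nairobi | 2 ; Nairobi | 3 ; Nairobi | 4

LEFT JOIN keeps every teams row; unmatched ones get NULL for matches columns.
Group by teams.id and compute COUNT(m.id). COUNT(col) of an all-NULL group is 0.
  1: ids {5} → COUNT(m.id)=1
  2: ids {6, 7} → COUNT(m.id)=2
  3: ids {3, 11} → COUNT(m.id)=2
  4: ids {2, 4, 8} → COUNT(m.id)=3
  5: ids {1, 9, 10, 12} → COUNT(m.id)=4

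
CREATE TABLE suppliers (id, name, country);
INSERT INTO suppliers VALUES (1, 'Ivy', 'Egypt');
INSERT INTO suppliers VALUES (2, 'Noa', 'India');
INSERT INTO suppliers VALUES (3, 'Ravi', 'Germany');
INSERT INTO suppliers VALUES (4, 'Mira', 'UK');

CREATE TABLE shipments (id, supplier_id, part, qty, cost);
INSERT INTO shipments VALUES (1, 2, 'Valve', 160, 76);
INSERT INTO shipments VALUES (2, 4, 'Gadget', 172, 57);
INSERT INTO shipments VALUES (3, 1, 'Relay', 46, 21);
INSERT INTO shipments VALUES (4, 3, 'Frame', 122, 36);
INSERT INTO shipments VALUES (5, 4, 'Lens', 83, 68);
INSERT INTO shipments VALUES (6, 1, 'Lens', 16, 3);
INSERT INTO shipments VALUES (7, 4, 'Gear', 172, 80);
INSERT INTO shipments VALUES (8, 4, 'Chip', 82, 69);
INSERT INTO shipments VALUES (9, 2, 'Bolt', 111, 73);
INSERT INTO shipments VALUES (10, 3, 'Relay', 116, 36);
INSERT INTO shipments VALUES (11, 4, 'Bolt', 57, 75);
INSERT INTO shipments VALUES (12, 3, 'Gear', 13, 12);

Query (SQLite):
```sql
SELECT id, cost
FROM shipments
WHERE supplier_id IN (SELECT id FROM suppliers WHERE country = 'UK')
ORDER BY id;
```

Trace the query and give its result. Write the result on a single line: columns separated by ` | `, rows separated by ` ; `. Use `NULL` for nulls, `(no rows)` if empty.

Inner query: suppliers.id where country = 'UK'.
Outer: keep shipments rows whose supplier_id is in that set.
Inner query → {4}

2 | 57 ; 5 | 68 ; 7 | 80 ; 8 | 69 ; 11 | 75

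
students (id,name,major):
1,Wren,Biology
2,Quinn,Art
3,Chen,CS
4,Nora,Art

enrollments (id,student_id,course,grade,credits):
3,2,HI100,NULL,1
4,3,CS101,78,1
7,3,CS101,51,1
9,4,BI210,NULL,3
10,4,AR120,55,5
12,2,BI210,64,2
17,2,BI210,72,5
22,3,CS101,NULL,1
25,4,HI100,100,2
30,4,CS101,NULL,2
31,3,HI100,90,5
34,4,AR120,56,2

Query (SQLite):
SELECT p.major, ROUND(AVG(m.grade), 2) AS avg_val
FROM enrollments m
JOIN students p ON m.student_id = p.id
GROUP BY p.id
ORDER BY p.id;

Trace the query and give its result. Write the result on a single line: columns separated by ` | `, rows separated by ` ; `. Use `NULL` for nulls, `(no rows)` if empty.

Art | 68 ; CS | 73 ; Art | 70.33

Join each enrollments row to its students via student_id.
Group joined rows by students.id; compute ROUND(AVG(m.grade), 2) per group.
  2: ids {3, 12, 17} → ROUND(AVG(m.grade), 2)=68
  3: ids {4, 7, 22, 31} → ROUND(AVG(m.grade), 2)=73
  4: ids {9, 10, 25, 30, 34} → ROUND(AVG(m.grade), 2)=70.33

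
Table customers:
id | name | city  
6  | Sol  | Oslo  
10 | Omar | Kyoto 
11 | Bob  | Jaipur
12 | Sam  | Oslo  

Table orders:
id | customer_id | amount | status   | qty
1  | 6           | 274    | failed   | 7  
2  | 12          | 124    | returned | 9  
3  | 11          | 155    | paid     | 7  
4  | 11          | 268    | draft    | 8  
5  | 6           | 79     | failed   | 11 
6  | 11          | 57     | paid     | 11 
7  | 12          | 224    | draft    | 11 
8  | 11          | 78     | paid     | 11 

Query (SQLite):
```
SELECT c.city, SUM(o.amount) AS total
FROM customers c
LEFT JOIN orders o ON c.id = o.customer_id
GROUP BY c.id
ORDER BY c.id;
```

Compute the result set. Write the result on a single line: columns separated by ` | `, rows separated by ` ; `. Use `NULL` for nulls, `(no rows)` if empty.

Oslo | 353 ; Kyoto | NULL ; Jaipur | 558 ; Oslo | 348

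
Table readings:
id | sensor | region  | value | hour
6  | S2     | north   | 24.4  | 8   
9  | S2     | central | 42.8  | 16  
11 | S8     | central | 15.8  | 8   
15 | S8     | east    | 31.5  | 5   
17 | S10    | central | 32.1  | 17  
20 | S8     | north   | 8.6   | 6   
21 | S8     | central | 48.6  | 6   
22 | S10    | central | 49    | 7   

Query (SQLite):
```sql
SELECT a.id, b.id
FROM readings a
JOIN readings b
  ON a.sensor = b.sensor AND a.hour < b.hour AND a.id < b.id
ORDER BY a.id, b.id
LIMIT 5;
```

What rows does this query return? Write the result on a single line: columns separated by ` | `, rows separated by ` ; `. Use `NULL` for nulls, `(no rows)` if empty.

6 | 9 ; 15 | 20 ; 15 | 21

Pairs (a,b) with same sensor, a.hour < b.hour, a.id < b.id.
sensor groups: S10:{17,22} S2:{6,9} S8:{11,15,20,21}
Ordered by (a.id, b.id); first 5.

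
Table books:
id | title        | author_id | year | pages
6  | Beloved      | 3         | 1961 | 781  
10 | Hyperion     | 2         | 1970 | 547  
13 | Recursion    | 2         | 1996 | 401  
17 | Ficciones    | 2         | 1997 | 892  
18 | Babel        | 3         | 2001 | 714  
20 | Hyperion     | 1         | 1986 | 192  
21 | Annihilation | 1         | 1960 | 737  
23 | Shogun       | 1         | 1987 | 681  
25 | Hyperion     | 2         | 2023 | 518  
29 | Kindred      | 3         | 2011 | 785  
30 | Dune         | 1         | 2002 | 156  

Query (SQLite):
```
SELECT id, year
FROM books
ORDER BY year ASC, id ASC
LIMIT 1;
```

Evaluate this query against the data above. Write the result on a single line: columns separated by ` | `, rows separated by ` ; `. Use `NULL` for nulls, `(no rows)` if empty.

21 | 1960

Sort by year asc, tiebreak id asc: (1960, id=21), (1961, id=6), (1970, id=10), (1986, id=20) …. Take first 1.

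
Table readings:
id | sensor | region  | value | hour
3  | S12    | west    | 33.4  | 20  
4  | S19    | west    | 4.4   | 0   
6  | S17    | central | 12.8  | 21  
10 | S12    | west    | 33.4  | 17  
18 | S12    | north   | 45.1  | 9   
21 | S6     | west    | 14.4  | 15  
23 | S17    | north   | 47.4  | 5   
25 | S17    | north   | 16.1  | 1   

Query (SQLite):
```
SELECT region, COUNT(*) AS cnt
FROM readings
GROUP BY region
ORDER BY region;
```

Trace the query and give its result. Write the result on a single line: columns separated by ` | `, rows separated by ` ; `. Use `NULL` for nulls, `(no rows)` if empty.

Partition readings by region; compute COUNT(*) within each group.
  central: ids {6} → COUNT(*)=1
  north: ids {18, 23, 25} → COUNT(*)=3
  west: ids {3, 4, 10, 21} → COUNT(*)=4

central | 1 ; north | 3 ; west | 4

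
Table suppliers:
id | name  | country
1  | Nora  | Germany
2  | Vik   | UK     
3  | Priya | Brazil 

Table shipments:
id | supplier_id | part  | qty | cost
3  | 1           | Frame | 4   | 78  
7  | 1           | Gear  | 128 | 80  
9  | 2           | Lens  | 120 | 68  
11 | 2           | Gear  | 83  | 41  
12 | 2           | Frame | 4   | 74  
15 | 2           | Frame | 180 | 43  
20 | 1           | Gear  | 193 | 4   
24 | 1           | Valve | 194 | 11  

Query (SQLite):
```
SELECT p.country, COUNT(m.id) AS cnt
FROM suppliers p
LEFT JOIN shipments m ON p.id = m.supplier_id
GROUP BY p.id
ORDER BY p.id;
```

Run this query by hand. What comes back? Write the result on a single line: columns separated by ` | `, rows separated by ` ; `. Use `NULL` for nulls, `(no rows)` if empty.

Germany | 4 ; UK | 4 ; Brazil | 0

LEFT JOIN keeps every suppliers row; unmatched ones get NULL for shipments columns.
Group by suppliers.id and compute COUNT(m.id). COUNT(col) of an all-NULL group is 0.
  1: ids {3, 7, 20, 24} → COUNT(m.id)=4
  2: ids {9, 11, 12, 15} → COUNT(m.id)=4
  3: ids {—} → COUNT(m.id)=0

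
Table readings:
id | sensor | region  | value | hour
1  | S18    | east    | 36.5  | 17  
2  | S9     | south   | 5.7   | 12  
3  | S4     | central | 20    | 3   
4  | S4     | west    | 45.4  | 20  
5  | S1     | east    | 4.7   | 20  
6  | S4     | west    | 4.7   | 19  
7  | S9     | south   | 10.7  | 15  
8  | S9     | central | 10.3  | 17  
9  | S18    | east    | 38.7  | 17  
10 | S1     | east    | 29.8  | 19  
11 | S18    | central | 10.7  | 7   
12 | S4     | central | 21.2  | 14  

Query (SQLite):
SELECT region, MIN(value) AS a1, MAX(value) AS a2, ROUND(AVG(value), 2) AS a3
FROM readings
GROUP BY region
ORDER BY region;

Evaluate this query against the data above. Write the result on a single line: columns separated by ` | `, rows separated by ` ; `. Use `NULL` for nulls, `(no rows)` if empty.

central | 10.3 | 21.2 | 15.55 ; east | 4.7 | 38.7 | 27.43 ; south | 5.7 | 10.7 | 8.2 ; west | 4.7 | 45.4 | 25.05

Group readings by region.
Per group compute: MIN(value), MAX(value), ROUND(AVG(value), 2).
  central: ids {3, 8, 11, 12} → MIN(value)=10.3, MAX(value)=21.2, ROUND(AVG(value), 2)=15.55
  east: ids {1, 5, 9, 10} → MIN(value)=4.7, MAX(value)=38.7, ROUND(AVG(value), 2)=27.43
  south: ids {2, 7} → MIN(value)=5.7, MAX(value)=10.7, ROUND(AVG(value), 2)=8.2
  west: ids {4, 6} → MIN(value)=4.7, MAX(value)=45.4, ROUND(AVG(value), 2)=25.05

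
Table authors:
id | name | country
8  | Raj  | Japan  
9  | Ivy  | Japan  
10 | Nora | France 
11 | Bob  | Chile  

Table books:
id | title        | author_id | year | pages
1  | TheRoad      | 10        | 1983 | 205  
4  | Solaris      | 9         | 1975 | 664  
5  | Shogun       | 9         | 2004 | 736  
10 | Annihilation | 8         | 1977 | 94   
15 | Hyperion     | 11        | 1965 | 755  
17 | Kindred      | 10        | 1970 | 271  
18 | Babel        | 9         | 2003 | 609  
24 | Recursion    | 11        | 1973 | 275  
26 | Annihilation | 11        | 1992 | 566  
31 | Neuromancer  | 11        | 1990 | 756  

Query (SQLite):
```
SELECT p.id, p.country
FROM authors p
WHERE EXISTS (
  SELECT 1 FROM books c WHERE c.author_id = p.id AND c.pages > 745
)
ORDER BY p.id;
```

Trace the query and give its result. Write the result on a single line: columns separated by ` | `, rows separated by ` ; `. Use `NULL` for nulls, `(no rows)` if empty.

For each authors row, check whether any books with matching author_id has pages > 745.
Keep rows where that is true.

11 | Chile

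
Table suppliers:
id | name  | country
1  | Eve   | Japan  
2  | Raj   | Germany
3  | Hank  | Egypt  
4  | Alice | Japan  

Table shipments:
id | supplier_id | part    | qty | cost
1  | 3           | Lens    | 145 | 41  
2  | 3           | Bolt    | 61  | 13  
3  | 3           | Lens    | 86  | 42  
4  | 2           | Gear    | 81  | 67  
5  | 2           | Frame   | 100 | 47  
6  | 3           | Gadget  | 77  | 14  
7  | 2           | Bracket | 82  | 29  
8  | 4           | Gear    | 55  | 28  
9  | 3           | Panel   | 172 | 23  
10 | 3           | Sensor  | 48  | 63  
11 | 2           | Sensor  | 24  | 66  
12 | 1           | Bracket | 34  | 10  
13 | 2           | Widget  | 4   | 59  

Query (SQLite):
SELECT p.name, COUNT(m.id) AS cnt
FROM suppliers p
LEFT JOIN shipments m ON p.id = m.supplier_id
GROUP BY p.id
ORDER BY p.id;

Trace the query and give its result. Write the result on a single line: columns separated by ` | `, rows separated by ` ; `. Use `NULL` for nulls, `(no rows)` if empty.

LEFT JOIN keeps every suppliers row; unmatched ones get NULL for shipments columns.
Group by suppliers.id and compute COUNT(m.id). COUNT(col) of an all-NULL group is 0.
  1: ids {12} → COUNT(m.id)=1
  2: ids {4, 5, 7, 11, 13} → COUNT(m.id)=5
  3: ids {1, 2, 3, 6, 9, 10} → COUNT(m.id)=6
  4: ids {8} → COUNT(m.id)=1

Eve | 1 ; Raj | 5 ; Hank | 6 ; Alice | 1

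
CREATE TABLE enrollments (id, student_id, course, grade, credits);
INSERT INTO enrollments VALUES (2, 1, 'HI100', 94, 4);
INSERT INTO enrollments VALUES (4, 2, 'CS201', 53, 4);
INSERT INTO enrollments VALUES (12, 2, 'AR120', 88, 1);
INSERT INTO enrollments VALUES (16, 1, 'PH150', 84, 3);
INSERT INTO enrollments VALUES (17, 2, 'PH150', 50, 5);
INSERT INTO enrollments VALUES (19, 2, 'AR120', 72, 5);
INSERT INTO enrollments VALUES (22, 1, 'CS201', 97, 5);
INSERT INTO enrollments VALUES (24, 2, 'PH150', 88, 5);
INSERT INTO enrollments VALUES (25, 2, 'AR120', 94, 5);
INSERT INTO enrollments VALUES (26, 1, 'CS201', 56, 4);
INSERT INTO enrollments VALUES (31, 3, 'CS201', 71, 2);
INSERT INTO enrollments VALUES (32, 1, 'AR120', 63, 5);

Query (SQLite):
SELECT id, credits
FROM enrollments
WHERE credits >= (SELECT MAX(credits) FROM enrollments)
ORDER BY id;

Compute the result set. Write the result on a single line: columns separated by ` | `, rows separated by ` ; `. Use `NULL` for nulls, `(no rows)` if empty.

17 | 5 ; 19 | 5 ; 22 | 5 ; 24 | 5 ; 25 | 5 ; 32 | 5

Scalar subquery: MAX(credits) over all enrollments rows = 5.
Keep rows where credits >= that value.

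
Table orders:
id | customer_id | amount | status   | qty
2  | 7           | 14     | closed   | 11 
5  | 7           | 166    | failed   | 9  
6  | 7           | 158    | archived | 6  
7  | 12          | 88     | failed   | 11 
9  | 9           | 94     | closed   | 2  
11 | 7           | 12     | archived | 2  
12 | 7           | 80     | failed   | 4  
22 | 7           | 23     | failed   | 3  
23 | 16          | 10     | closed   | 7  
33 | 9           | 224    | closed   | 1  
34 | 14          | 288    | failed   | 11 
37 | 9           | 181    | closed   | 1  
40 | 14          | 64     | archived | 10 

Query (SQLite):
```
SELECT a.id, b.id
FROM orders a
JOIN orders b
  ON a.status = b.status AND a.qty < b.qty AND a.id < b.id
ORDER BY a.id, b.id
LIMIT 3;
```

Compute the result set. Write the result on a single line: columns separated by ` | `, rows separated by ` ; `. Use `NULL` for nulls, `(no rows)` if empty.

5 | 7 ; 5 | 34 ; 6 | 40

Pairs (a,b) with same status, a.qty < b.qty, a.id < b.id.
status groups: archived:{6,11,40} closed:{2,9,23,33,37} failed:{5,7,12,22,34}
Ordered by (a.id, b.id); first 3.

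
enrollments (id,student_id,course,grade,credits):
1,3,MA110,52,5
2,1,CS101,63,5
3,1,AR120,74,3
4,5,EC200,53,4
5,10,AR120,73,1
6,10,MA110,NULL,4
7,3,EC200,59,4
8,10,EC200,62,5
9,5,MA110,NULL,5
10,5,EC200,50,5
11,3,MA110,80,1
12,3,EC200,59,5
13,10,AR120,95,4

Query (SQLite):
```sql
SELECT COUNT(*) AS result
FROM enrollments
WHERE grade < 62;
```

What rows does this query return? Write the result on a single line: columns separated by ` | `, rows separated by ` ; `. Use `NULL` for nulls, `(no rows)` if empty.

5

Rows where grade < 62 → credits values: [5, 4, 4, 5, 5].
COUNT(*) counts rows → 5.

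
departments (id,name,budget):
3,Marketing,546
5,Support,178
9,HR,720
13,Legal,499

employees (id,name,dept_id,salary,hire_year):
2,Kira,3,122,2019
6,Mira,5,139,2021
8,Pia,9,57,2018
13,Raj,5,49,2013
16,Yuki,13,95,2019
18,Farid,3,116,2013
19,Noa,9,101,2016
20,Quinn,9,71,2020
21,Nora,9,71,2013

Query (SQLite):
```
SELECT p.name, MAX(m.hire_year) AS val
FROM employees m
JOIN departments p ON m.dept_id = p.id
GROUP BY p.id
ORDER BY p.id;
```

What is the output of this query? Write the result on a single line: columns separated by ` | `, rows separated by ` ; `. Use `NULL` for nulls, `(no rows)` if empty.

Marketing | 2019 ; Support | 2021 ; HR | 2020 ; Legal | 2019

Join each employees row to its departments via dept_id.
Group joined rows by departments.id; compute MAX(m.hire_year) per group.
  3: ids {2, 18} → MAX(m.hire_year)=2019
  5: ids {6, 13} → MAX(m.hire_year)=2021
  9: ids {8, 19, 20, 21} → MAX(m.hire_year)=2020
  13: ids {16} → MAX(m.hire_year)=2019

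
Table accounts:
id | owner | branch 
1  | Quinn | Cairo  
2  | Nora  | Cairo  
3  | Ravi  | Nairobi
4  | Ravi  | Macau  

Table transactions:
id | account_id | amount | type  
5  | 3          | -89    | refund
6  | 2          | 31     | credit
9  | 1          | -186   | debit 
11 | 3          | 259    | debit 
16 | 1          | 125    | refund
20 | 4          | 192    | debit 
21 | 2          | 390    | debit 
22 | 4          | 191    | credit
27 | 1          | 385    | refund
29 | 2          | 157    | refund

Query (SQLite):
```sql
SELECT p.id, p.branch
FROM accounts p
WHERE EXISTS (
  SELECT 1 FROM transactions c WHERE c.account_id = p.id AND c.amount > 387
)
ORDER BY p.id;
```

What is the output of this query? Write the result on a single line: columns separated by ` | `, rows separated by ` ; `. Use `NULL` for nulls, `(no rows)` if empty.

2 | Cairo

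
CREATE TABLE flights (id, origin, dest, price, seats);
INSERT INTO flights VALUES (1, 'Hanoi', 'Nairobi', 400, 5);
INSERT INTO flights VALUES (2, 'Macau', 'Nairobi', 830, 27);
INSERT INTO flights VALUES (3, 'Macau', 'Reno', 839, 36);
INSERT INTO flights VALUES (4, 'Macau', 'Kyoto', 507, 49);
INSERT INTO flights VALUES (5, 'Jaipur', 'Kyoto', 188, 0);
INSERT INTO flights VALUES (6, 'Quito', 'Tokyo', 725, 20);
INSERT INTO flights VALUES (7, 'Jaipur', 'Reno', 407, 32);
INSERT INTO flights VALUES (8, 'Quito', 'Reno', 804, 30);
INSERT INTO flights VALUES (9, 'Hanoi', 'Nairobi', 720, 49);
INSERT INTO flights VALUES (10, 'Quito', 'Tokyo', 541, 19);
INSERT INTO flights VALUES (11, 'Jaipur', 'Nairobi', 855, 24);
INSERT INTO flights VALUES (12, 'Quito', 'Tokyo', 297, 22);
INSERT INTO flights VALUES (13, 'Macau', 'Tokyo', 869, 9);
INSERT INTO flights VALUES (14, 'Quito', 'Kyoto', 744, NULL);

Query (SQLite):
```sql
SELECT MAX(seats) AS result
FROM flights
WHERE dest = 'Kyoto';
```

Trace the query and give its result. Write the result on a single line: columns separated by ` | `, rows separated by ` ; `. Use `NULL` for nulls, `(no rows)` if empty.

49

Rows where dest='Kyoto' → seats values: [49, 0, NULL].
MAX of non-NULL values = 49.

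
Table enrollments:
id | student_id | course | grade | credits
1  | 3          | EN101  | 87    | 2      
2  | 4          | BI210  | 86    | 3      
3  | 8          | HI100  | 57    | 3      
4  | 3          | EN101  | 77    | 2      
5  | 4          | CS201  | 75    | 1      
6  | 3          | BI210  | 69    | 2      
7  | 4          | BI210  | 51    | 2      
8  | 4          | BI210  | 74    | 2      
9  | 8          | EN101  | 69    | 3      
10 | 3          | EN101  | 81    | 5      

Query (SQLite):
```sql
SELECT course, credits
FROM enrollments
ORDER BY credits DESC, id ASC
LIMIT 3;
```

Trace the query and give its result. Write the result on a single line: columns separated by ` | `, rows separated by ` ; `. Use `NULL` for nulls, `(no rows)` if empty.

Sort by credits desc, tiebreak id asc: (5, id=10), (3, id=2), (3, id=3), (3, id=9), (2, id=1), (2, id=4) …. Take first 3.

EN101 | 5 ; BI210 | 3 ; HI100 | 3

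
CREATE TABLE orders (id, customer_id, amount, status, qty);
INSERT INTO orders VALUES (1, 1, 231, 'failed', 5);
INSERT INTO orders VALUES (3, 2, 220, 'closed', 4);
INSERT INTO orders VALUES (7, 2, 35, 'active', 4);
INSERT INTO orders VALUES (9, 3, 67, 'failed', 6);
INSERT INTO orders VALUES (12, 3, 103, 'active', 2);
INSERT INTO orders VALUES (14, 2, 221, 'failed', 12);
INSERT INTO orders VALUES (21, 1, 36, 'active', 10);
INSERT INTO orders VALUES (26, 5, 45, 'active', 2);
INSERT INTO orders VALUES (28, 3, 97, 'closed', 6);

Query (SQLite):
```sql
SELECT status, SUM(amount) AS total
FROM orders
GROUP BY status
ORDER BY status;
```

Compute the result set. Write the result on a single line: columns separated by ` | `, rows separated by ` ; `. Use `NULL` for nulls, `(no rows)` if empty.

active | 219 ; closed | 317 ; failed | 519

Partition orders by status; compute SUM(amount) within each group.
  active: ids {7, 12, 21, 26} → SUM(amount)=219
  closed: ids {3, 28} → SUM(amount)=317
  failed: ids {1, 9, 14} → SUM(amount)=519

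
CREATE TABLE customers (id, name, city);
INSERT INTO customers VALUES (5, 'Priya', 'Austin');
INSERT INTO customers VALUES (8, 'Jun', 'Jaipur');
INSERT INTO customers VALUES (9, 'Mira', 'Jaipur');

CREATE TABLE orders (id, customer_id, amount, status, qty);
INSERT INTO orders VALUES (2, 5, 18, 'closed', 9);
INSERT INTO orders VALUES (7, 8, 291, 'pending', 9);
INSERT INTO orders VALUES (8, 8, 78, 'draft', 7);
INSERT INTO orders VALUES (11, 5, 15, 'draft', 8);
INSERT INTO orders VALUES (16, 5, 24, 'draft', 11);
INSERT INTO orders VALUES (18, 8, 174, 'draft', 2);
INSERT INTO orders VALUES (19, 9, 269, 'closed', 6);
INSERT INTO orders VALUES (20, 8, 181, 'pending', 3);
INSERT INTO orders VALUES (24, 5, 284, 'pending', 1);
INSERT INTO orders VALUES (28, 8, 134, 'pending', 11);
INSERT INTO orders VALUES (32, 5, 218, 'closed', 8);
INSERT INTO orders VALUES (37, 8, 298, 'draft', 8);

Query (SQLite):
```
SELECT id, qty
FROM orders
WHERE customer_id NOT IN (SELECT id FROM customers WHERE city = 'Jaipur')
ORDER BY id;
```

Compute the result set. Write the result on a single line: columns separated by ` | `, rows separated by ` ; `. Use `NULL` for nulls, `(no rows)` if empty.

Inner query: customers.id where city = 'Jaipur'.
Outer: keep orders rows whose customer_id is not in that set.
Inner query → {8, 9}

2 | 9 ; 11 | 8 ; 16 | 11 ; 24 | 1 ; 32 | 8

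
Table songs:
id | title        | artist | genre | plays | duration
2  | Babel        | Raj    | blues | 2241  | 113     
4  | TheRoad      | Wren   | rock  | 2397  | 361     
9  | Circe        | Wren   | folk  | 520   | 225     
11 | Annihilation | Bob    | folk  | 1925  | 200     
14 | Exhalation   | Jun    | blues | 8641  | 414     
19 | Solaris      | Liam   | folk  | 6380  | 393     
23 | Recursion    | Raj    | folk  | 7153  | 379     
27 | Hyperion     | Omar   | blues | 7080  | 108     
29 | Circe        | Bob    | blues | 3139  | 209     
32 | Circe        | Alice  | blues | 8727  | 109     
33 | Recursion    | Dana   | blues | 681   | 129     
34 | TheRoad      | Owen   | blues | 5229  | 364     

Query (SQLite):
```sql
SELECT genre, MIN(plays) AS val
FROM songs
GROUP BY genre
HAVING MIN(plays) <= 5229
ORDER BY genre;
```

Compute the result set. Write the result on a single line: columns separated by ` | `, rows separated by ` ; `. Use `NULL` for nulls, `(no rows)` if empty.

blues | 681 ; folk | 520 ; rock | 2397

Partition songs by genre; compute MIN(plays) within each group.
HAVING: keep groups where MIN(plays) <= 5229.
  blues: ids {2, 14, 27, 29, 32, 33, 34} → MIN(plays)=681
  folk: ids {9, 11, 19, 23} → MIN(plays)=520
  rock: ids {4} → MIN(plays)=2397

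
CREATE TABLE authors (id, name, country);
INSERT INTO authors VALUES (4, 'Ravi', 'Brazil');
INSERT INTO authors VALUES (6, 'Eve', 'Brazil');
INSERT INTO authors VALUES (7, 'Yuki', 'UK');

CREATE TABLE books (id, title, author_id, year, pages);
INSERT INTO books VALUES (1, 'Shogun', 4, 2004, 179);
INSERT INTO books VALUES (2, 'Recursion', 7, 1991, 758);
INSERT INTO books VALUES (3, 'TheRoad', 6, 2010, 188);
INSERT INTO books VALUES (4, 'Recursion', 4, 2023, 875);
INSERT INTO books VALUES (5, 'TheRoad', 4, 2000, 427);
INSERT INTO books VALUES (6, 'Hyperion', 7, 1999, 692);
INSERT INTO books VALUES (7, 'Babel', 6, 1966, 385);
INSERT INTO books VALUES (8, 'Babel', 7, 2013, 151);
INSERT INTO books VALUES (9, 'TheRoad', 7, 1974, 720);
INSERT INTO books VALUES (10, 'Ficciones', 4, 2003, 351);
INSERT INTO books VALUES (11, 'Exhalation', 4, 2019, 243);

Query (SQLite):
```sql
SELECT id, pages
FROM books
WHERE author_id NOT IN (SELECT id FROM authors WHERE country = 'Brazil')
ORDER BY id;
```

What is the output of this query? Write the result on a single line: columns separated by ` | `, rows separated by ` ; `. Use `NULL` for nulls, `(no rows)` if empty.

Inner query: authors.id where country = 'Brazil'.
Outer: keep books rows whose author_id is not in that set.
Inner query → {4, 6}

2 | 758 ; 6 | 692 ; 8 | 151 ; 9 | 720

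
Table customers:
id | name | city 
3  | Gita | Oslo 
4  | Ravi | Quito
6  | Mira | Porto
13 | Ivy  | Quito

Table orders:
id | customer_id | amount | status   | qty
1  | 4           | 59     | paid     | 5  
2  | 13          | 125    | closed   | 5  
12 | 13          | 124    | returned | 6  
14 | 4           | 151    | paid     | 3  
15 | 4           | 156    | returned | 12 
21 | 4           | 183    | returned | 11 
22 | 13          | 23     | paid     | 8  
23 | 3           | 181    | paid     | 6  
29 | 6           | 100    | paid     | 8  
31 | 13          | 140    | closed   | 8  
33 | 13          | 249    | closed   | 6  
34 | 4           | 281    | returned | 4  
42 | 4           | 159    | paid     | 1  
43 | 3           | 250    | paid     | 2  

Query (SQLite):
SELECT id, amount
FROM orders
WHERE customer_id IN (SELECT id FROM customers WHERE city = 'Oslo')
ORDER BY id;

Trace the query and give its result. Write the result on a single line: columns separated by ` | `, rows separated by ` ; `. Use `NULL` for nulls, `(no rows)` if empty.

23 | 181 ; 43 | 250

Inner query: customers.id where city = 'Oslo'.
Outer: keep orders rows whose customer_id is in that set.
Inner query → {3}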